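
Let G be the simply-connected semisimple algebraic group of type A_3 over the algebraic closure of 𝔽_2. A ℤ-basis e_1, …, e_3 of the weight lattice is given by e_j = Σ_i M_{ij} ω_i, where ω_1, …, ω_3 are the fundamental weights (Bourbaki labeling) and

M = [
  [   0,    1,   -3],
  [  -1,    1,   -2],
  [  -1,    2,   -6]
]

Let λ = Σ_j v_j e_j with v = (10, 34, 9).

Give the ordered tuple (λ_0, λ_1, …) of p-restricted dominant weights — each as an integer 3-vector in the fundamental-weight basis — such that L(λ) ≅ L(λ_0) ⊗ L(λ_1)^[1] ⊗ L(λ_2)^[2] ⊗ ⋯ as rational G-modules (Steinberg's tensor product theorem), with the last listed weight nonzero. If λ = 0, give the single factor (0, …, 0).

((1, 0, 0), (1, 1, 0), (1, 1, 1))

Change of basis e → ω: c = M·v where v = (10, 34, 9):
  c_1 = 0·10 + 1·34 + (-3)·(9) = 7
  c_2 = (-1)·(10) + 1·34 + (-2)·(9) = 6
  c_3 = (-1)·(10) + 2·34 + (-6)·(9) = 4
Writing each c_i in base p = 2:
  c_1 = 7 = 1·2^0 + 1·2^1 + 1·2^2
  c_2 = 6 = 0·2^0 + 1·2^1 + 1·2^2
  c_3 = 4 = 0·2^0 + 0·2^1 + 1·2^2
p-restricted factor λ_0 = (1, 0, 0)
p-restricted factor λ_1 = (1, 1, 0)
p-restricted factor λ_2 = (1, 1, 1)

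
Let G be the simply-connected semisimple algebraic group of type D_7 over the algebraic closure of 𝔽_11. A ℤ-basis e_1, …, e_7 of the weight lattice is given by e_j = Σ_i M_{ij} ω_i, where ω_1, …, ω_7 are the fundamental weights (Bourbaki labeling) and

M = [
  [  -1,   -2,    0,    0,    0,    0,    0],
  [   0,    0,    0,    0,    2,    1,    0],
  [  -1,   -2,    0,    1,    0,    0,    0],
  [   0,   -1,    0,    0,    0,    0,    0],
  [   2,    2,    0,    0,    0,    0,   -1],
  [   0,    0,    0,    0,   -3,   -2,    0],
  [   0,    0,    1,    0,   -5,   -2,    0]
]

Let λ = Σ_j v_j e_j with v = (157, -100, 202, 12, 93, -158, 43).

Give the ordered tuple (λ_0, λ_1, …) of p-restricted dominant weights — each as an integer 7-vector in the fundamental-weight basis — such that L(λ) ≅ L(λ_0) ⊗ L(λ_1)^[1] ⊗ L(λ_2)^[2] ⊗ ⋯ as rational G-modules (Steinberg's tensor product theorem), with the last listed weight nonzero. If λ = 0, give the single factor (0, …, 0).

ω-coordinates c = M·v, v = (157, -100, 202, 12, 93, -158, 43):
  c_1 = (-1)·(157) + (-2)·(-100) + 0·202 + 0·12 + 0·93 + (0)·(-158) + 0·43 = 43
  c_2 = 0·157 + (0)·(-100) + 0·202 + 0·12 + 2·93 + (1)·(-158) + 0·43 = 28
  c_3 = (-1)·(157) + (-2)·(-100) + 0·202 + 1·12 + 0·93 + (0)·(-158) + 0·43 = 55
  c_4 = 0·157 + (-1)·(-100) + 0·202 + 0·12 + 0·93 + (0)·(-158) + 0·43 = 100
  c_5 = 2·157 + (2)·(-100) + 0·202 + 0·12 + 0·93 + (0)·(-158) + (-1)·(43) = 71
  c_6 = 0·157 + (0)·(-100) + 0·202 + 0·12 + (-3)·(93) + (-2)·(-158) + 0·43 = 37
  c_7 = 0·157 + (0)·(-100) + 1·202 + 0·12 + (-5)·(93) + (-2)·(-158) + 0·43 = 53
Base-11 expansion of each c_i:
  c_1 = 43 = 10·11^0 + 3·11^1
  c_2 = 28 = 6·11^0 + 2·11^1
  c_3 = 55 = 0·11^0 + 5·11^1
  c_4 = 100 = 1·11^0 + 9·11^1
  c_5 = 71 = 5·11^0 + 6·11^1
  c_6 = 37 = 4·11^0 + 3·11^1
  c_7 = 53 = 9·11^0 + 4·11^1
p-restricted factor λ_0 = (10, 6, 0, 1, 5, 4, 9)
p-restricted factor λ_1 = (3, 2, 5, 9, 6, 3, 4)

((10, 6, 0, 1, 5, 4, 9), (3, 2, 5, 9, 6, 3, 4))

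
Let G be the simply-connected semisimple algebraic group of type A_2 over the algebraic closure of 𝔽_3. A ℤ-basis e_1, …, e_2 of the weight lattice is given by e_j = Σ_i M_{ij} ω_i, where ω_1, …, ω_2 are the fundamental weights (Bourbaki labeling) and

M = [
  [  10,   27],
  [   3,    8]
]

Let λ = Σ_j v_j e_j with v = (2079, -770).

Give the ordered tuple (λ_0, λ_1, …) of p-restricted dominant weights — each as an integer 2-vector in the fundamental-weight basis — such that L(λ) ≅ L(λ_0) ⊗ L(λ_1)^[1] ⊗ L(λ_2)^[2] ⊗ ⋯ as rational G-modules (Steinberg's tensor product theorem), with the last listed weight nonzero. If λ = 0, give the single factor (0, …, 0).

In the fundamental-weight basis, λ has coordinates c = M·v (v = (2079, -770)):
  c_1 = (10)·(2079) + (27)·(-770) = 0
  c_2 = (3)·(2079) + (8)·(-770) = 77
p = 3; digits c_i = Σ_j d_{ij}·3^j, 0 ≤ d_{ij} < 3:
  c_1 = 0
  c_2 = 77 = 2·3^0 + 1·3^1 + 2·3^2 + 2·3^3
p-restricted factor λ_0 = (0, 2)
p-restricted factor λ_1 = (0, 1)
p-restricted factor λ_2 = (0, 2)
p-restricted factor λ_3 = (0, 2)

((0, 2), (0, 1), (0, 2), (0, 2))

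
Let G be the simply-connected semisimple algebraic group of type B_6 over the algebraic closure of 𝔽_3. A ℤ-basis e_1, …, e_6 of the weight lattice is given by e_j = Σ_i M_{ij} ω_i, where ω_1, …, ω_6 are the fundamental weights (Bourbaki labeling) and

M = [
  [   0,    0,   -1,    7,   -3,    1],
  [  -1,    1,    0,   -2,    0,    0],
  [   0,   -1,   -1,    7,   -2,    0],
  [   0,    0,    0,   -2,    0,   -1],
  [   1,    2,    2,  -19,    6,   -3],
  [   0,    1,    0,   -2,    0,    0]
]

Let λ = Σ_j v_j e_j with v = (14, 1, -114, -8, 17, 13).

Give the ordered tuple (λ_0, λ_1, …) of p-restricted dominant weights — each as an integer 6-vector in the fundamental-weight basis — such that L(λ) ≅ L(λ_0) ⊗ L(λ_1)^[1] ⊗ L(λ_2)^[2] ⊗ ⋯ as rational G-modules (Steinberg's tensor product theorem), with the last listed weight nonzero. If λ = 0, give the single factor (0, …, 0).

Converting to the ω-basis (c_i = row i of M dotted with v = (14, 1, -114, -8, 17, 13)):
  c_1 = 0·14 + 0·1 + (-1)·(-114) + (7)·(-8) + (-3)·(17) + 1·13 = 20
  c_2 = (-1)·(14) + 1·1 + (0)·(-114) + (-2)·(-8) + 0·17 + 0·13 = 3
  c_3 = 0·14 + (-1)·(1) + (-1)·(-114) + (7)·(-8) + (-2)·(17) + 0·13 = 23
  c_4 = 0·14 + 0·1 + (0)·(-114) + (-2)·(-8) + 0·17 + (-1)·(13) = 3
  c_5 = 1·14 + 2·1 + (2)·(-114) + (-19)·(-8) + 6·17 + (-3)·(13) = 3
  c_6 = 0·14 + 1·1 + (0)·(-114) + (-2)·(-8) + 0·17 + 0·13 = 17
p = 3; digits c_i = Σ_j d_{ij}·3^j, 0 ≤ d_{ij} < 3:
  c_1 = 20 = 2·3^0 + 0·3^1 + 2·3^2
  c_2 = 3 = 0·3^0 + 1·3^1
  c_3 = 23 = 2·3^0 + 1·3^1 + 2·3^2
  c_4 = 3 = 0·3^0 + 1·3^1
  c_5 = 3 = 0·3^0 + 1·3^1
  c_6 = 17 = 2·3^0 + 2·3^1 + 1·3^2
Factor λ_0 = (2, 0, 2, 0, 0, 2)
Factor λ_1 = (0, 1, 1, 1, 1, 2)
Factor λ_2 = (2, 0, 2, 0, 0, 1)

((2, 0, 2, 0, 0, 2), (0, 1, 1, 1, 1, 2), (2, 0, 2, 0, 0, 1))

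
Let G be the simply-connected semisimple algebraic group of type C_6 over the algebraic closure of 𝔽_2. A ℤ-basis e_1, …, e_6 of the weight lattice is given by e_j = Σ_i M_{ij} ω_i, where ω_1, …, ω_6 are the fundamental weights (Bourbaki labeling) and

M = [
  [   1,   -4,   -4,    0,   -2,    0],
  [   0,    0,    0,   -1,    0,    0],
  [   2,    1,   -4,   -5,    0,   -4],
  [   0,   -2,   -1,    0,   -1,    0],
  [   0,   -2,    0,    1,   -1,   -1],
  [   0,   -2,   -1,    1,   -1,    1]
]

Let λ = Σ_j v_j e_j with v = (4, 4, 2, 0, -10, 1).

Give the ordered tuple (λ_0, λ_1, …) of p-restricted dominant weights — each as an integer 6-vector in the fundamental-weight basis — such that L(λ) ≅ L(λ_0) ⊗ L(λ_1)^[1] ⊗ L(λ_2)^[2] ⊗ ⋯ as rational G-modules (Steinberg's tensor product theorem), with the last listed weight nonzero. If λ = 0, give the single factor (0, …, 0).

((0, 0, 0, 0, 1, 1),)

ω-coordinates c = M·v, v = (4, 4, 2, 0, -10, 1):
  c_1 = 1·4 + (-4)·(4) + (-4)·(2) + 0·0 + (-2)·(-10) + 0·1 = 0
  c_2 = 0·4 + 0·4 + 0·2 + (-1)·(0) + (0)·(-10) + 0·1 = 0
  c_3 = 2·4 + 1·4 + (-4)·(2) + (-5)·(0) + (0)·(-10) + (-4)·(1) = 0
  c_4 = 0·4 + (-2)·(4) + (-1)·(2) + 0·0 + (-1)·(-10) + 0·1 = 0
  c_5 = 0·4 + (-2)·(4) + 0·2 + 1·0 + (-1)·(-10) + (-1)·(1) = 1
  c_6 = 0·4 + (-2)·(4) + (-1)·(2) + 1·0 + (-1)·(-10) + 1·1 = 1
Expand coordinatewise in base 2:
  c_1 = 0
  c_2 = 0
  c_3 = 0
  c_4 = 0
  c_5 = 1 = 1·2^0
  c_6 = 1 = 1·2^0
p-restricted factor λ_0 = (0, 0, 0, 0, 1, 1)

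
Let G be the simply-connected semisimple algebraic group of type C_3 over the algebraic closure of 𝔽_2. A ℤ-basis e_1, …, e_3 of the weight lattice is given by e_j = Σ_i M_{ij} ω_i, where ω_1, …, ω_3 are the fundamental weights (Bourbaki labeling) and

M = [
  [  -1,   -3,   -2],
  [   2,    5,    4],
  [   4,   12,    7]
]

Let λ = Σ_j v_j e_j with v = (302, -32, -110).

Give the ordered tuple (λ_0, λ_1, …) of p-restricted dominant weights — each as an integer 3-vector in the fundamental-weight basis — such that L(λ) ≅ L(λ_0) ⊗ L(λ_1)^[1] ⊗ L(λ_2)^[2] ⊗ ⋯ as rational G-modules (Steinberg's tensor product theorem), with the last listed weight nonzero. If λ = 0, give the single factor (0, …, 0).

ω-coordinates c = M·v, v = (302, -32, -110):
  c_1 = (-1)·(302) + (-3)·(-32) + (-2)·(-110) = 14
  c_2 = (2)·(302) + (5)·(-32) + (4)·(-110) = 4
  c_3 = (4)·(302) + (12)·(-32) + (7)·(-110) = 54
Expand coordinatewise in base 2:
  c_1 = 14 = 0·2^0 + 1·2^1 + 1·2^2 + 1·2^3
  c_2 = 4 = 0·2^0 + 0·2^1 + 1·2^2
  c_3 = 54 = 0·2^0 + 1·2^1 + 1·2^2 + 0·2^3 + 1·2^4 + 1·2^5
Factor λ_0 = (0, 0, 0)
Factor λ_1 = (1, 0, 1)
Factor λ_2 = (1, 1, 1)
Factor λ_3 = (1, 0, 0)
Factor λ_4 = (0, 0, 1)
Factor λ_5 = (0, 0, 1)

((0, 0, 0), (1, 0, 1), (1, 1, 1), (1, 0, 0), (0, 0, 1), (0, 0, 1))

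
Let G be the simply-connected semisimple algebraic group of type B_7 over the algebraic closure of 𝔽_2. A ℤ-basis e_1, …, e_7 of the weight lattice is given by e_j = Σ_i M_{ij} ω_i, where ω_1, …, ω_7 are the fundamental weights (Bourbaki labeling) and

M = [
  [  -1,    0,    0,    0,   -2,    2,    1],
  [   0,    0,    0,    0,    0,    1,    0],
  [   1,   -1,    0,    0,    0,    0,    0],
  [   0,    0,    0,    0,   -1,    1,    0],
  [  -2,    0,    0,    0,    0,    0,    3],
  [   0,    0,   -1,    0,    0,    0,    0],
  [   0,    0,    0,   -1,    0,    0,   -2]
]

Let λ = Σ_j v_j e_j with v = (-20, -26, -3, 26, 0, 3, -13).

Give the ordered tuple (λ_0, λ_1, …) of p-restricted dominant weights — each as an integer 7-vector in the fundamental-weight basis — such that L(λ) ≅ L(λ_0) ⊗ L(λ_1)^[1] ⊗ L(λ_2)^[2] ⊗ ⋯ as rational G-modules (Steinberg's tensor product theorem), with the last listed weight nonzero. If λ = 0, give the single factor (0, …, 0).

((1, 1, 0, 1, 1, 1, 0), (0, 1, 1, 1, 0, 1, 0), (1, 0, 1, 0, 0, 0, 0), (1, 0, 0, 0, 0, 0, 0))

Compute c_i = Σ_j M_{ij} v_j with v = (-20, -26, -3, 26, 0, 3, -13):
  c_1 = (-1)·(-20) + (0)·(-26) + (0)·(-3) + 0·26 + (-2)·(0) + 2·3 + (1)·(-13) = 13
  c_2 = (0)·(-20) + (0)·(-26) + (0)·(-3) + 0·26 + 0·0 + 1·3 + (0)·(-13) = 3
  c_3 = (1)·(-20) + (-1)·(-26) + (0)·(-3) + 0·26 + 0·0 + 0·3 + (0)·(-13) = 6
  c_4 = (0)·(-20) + (0)·(-26) + (0)·(-3) + 0·26 + (-1)·(0) + 1·3 + (0)·(-13) = 3
  c_5 = (-2)·(-20) + (0)·(-26) + (0)·(-3) + 0·26 + 0·0 + 0·3 + (3)·(-13) = 1
  c_6 = (0)·(-20) + (0)·(-26) + (-1)·(-3) + 0·26 + 0·0 + 0·3 + (0)·(-13) = 3
  c_7 = (0)·(-20) + (0)·(-26) + (0)·(-3) + (-1)·(26) + 0·0 + 0·3 + (-2)·(-13) = 0
Writing each c_i in base p = 2:
  c_1 = 13 = 1·2^0 + 0·2^1 + 1·2^2 + 1·2^3
  c_2 = 3 = 1·2^0 + 1·2^1
  c_3 = 6 = 0·2^0 + 1·2^1 + 1·2^2
  c_4 = 3 = 1·2^0 + 1·2^1
  c_5 = 1 = 1·2^0
  c_6 = 3 = 1·2^0 + 1·2^1
  c_7 = 0
λ_0 = (1, 1, 0, 1, 1, 1, 0)
λ_1 = (0, 1, 1, 1, 0, 1, 0)
λ_2 = (1, 0, 1, 0, 0, 0, 0)
λ_3 = (1, 0, 0, 0, 0, 0, 0)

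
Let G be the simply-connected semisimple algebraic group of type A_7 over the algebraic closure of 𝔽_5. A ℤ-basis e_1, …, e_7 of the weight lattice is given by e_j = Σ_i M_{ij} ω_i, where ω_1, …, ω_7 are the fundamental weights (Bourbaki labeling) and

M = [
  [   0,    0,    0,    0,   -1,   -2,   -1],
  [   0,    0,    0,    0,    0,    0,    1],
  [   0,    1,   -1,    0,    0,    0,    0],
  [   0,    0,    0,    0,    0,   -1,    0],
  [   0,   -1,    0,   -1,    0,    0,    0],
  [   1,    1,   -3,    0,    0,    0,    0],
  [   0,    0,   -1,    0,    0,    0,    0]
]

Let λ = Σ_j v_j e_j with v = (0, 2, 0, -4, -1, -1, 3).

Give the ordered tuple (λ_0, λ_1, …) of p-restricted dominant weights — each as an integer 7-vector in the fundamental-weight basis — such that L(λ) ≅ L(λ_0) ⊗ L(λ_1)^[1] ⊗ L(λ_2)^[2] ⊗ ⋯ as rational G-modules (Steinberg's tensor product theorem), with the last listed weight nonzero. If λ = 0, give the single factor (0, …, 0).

Change of basis e → ω: c = M·v where v = (0, 2, 0, -4, -1, -1, 3):
  c_1 = (0)·(0) + (0)·(2) + (0)·(0) + (0)·(-4) + (-1)·(-1) + (-2)·(-1) + (-1)·(3) = 0
  c_2 = (0)·(0) + (0)·(2) + (0)·(0) + (0)·(-4) + (0)·(-1) + (0)·(-1) + (1)·(3) = 3
  c_3 = (0)·(0) + (1)·(2) + (-1)·(0) + (0)·(-4) + (0)·(-1) + (0)·(-1) + (0)·(3) = 2
  c_4 = (0)·(0) + (0)·(2) + (0)·(0) + (0)·(-4) + (0)·(-1) + (-1)·(-1) + (0)·(3) = 1
  c_5 = (0)·(0) + (-1)·(2) + (0)·(0) + (-1)·(-4) + (0)·(-1) + (0)·(-1) + (0)·(3) = 2
  c_6 = (1)·(0) + (1)·(2) + (-3)·(0) + (0)·(-4) + (0)·(-1) + (0)·(-1) + (0)·(3) = 2
  c_7 = (0)·(0) + (0)·(2) + (-1)·(0) + (0)·(-4) + (0)·(-1) + (0)·(-1) + (0)·(3) = 0
Expand coordinatewise in base 5:
  c_1 = 0
  c_2 = 3 = 3·5^0
  c_3 = 2 = 2·5^0
  c_4 = 1 = 1·5^0
  c_5 = 2 = 2·5^0
  c_6 = 2 = 2·5^0
  c_7 = 0
p-restricted factor λ_0 = (0, 3, 2, 1, 2, 2, 0)

((0, 3, 2, 1, 2, 2, 0),)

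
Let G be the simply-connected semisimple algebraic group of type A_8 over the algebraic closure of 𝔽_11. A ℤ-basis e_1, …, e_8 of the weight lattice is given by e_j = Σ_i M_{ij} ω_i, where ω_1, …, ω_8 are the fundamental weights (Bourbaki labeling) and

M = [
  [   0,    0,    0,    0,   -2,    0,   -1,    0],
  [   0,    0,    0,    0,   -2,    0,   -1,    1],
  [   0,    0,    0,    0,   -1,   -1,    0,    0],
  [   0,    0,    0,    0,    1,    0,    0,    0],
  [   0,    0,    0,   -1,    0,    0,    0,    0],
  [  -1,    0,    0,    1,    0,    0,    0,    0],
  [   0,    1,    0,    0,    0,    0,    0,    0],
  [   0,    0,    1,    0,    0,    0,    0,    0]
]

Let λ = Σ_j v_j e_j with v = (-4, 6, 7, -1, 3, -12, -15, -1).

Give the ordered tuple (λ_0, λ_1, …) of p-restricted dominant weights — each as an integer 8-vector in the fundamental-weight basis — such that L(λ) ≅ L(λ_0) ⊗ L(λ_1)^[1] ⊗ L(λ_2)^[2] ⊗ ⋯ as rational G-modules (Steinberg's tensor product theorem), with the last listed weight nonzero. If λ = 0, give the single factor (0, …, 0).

Converting to the ω-basis (c_i = row i of M dotted with v = (-4, 6, 7, -1, 3, -12, -15, -1)):
  c_1 = (0)·(-4) + (0)·(6) + (0)·(7) + (0)·(-1) + (-2)·(3) + (0)·(-12) + (-1)·(-15) + (0)·(-1) = 9
  c_2 = (0)·(-4) + (0)·(6) + (0)·(7) + (0)·(-1) + (-2)·(3) + (0)·(-12) + (-1)·(-15) + (1)·(-1) = 8
  c_3 = (0)·(-4) + (0)·(6) + (0)·(7) + (0)·(-1) + (-1)·(3) + (-1)·(-12) + (0)·(-15) + (0)·(-1) = 9
  c_4 = (0)·(-4) + (0)·(6) + (0)·(7) + (0)·(-1) + (1)·(3) + (0)·(-12) + (0)·(-15) + (0)·(-1) = 3
  c_5 = (0)·(-4) + (0)·(6) + (0)·(7) + (-1)·(-1) + (0)·(3) + (0)·(-12) + (0)·(-15) + (0)·(-1) = 1
  c_6 = (-1)·(-4) + (0)·(6) + (0)·(7) + (1)·(-1) + (0)·(3) + (0)·(-12) + (0)·(-15) + (0)·(-1) = 3
  c_7 = (0)·(-4) + (1)·(6) + (0)·(7) + (0)·(-1) + (0)·(3) + (0)·(-12) + (0)·(-15) + (0)·(-1) = 6
  c_8 = (0)·(-4) + (0)·(6) + (1)·(7) + (0)·(-1) + (0)·(3) + (0)·(-12) + (0)·(-15) + (0)·(-1) = 7
Expand coordinatewise in base 11:
  c_1 = 9 = 9·11^0
  c_2 = 8 = 8·11^0
  c_3 = 9 = 9·11^0
  c_4 = 3 = 3·11^0
  c_5 = 1 = 1·11^0
  c_6 = 3 = 3·11^0
  c_7 = 6 = 6·11^0
  c_8 = 7 = 7·11^0
λ_0 = (9, 8, 9, 3, 1, 3, 6, 7)

((9, 8, 9, 3, 1, 3, 6, 7),)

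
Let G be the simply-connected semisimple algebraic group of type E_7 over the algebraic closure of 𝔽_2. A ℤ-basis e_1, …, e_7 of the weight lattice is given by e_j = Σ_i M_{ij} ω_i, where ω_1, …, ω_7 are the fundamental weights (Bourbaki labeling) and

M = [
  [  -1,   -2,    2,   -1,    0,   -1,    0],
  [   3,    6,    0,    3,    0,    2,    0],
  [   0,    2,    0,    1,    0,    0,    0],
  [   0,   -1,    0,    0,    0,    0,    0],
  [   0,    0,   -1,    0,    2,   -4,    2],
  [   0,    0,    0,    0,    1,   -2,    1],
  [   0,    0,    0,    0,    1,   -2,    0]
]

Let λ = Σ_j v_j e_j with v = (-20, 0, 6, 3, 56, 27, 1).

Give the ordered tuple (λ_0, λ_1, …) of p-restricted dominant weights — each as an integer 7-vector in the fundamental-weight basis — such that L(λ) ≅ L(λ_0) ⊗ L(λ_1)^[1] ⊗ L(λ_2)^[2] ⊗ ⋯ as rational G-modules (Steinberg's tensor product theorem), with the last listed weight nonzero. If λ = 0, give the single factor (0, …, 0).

ω-coordinates c = M·v, v = (-20, 0, 6, 3, 56, 27, 1):
  c_1 = (-1)·(-20) + (-2)·(0) + (2)·(6) + (-1)·(3) + (0)·(56) + (-1)·(27) + (0)·(1) = 2
  c_2 = (3)·(-20) + (6)·(0) + (0)·(6) + (3)·(3) + (0)·(56) + (2)·(27) + (0)·(1) = 3
  c_3 = (0)·(-20) + (2)·(0) + (0)·(6) + (1)·(3) + (0)·(56) + (0)·(27) + (0)·(1) = 3
  c_4 = (0)·(-20) + (-1)·(0) + (0)·(6) + (0)·(3) + (0)·(56) + (0)·(27) + (0)·(1) = 0
  c_5 = (0)·(-20) + (0)·(0) + (-1)·(6) + (0)·(3) + (2)·(56) + (-4)·(27) + (2)·(1) = 0
  c_6 = (0)·(-20) + (0)·(0) + (0)·(6) + (0)·(3) + (1)·(56) + (-2)·(27) + (1)·(1) = 3
  c_7 = (0)·(-20) + (0)·(0) + (0)·(6) + (0)·(3) + (1)·(56) + (-2)·(27) + (0)·(1) = 2
p = 2; digits c_i = Σ_j d_{ij}·2^j, 0 ≤ d_{ij} < 2:
  c_1 = 2 = 0·2^0 + 1·2^1
  c_2 = 3 = 1·2^0 + 1·2^1
  c_3 = 3 = 1·2^0 + 1·2^1
  c_4 = 0
  c_5 = 0
  c_6 = 3 = 1·2^0 + 1·2^1
  c_7 = 2 = 0·2^0 + 1·2^1
Factor λ_0 = (0, 1, 1, 0, 0, 1, 0)
Factor λ_1 = (1, 1, 1, 0, 0, 1, 1)

((0, 1, 1, 0, 0, 1, 0), (1, 1, 1, 0, 0, 1, 1))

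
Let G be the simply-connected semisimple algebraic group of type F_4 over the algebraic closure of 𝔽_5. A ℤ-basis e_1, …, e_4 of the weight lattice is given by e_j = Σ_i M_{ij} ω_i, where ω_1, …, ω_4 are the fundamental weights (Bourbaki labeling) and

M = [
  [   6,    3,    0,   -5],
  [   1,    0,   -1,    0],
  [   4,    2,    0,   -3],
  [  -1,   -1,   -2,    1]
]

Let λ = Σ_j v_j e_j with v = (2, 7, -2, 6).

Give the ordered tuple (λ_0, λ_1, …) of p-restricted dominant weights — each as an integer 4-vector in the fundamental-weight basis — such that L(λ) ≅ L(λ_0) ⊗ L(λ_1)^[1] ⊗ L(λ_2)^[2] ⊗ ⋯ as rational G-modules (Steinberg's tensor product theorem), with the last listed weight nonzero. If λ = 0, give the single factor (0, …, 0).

In the fundamental-weight basis, λ has coordinates c = M·v (v = (2, 7, -2, 6)):
  c_1 = (6)·(2) + (3)·(7) + (0)·(-2) + (-5)·(6) = 3
  c_2 = (1)·(2) + (0)·(7) + (-1)·(-2) + (0)·(6) = 4
  c_3 = (4)·(2) + (2)·(7) + (0)·(-2) + (-3)·(6) = 4
  c_4 = (-1)·(2) + (-1)·(7) + (-2)·(-2) + (1)·(6) = 1
Expand coordinatewise in base 5:
  c_1 = 3 = 3·5^0
  c_2 = 4 = 4·5^0
  c_3 = 4 = 4·5^0
  c_4 = 1 = 1·5^0
λ_0 = (3, 4, 4, 1)

((3, 4, 4, 1),)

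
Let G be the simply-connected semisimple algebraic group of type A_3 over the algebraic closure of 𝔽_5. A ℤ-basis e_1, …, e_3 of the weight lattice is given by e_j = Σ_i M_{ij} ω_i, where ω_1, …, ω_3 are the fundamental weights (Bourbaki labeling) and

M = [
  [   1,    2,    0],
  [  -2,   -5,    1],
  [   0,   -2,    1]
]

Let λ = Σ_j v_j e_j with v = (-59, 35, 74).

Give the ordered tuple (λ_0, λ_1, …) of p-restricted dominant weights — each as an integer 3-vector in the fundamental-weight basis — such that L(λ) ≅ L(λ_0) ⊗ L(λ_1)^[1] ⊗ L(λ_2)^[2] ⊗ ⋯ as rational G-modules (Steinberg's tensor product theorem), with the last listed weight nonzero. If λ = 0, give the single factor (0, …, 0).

In the fundamental-weight basis, λ has coordinates c = M·v (v = (-59, 35, 74)):
  c_1 = (1)·(-59) + (2)·(35) + (0)·(74) = 11
  c_2 = (-2)·(-59) + (-5)·(35) + (1)·(74) = 17
  c_3 = (0)·(-59) + (-2)·(35) + (1)·(74) = 4
Writing each c_i in base p = 5:
  c_1 = 11 = 1·5^0 + 2·5^1
  c_2 = 17 = 2·5^0 + 3·5^1
  c_3 = 4 = 4·5^0
Factor λ_0 = (1, 2, 4)
Factor λ_1 = (2, 3, 0)

((1, 2, 4), (2, 3, 0))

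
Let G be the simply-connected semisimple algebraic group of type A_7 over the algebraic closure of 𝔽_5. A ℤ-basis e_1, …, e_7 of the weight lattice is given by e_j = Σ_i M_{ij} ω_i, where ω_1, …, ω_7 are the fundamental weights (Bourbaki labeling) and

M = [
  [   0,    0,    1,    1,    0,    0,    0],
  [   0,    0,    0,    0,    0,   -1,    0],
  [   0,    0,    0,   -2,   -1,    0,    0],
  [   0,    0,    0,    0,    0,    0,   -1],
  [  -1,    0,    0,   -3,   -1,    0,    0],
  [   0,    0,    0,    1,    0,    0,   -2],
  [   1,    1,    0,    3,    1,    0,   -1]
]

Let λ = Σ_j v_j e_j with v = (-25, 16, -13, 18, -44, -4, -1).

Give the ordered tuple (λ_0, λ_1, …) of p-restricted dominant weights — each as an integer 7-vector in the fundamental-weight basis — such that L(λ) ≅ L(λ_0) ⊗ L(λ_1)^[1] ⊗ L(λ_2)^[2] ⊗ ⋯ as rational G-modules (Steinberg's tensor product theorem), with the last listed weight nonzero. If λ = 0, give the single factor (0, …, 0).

((0, 4, 3, 1, 0, 0, 2), (1, 0, 1, 0, 3, 4, 0))

Change of basis e → ω: c = M·v where v = (-25, 16, -13, 18, -44, -4, -1):
  c_1 = 0*-25 + 0*16 + 1*-13 + 1*18 + 0*-44 + 0*-4 + 0*-1 = 5
  c_2 = 0*-25 + 0*16 + 0*-13 + 0*18 + 0*-44 + -1*-4 + 0*-1 = 4
  c_3 = 0*-25 + 0*16 + 0*-13 + -2*18 + -1*-44 + 0*-4 + 0*-1 = 8
  c_4 = 0*-25 + 0*16 + 0*-13 + 0*18 + 0*-44 + 0*-4 + -1*-1 = 1
  c_5 = -1*-25 + 0*16 + 0*-13 + -3*18 + -1*-44 + 0*-4 + 0*-1 = 15
  c_6 = 0*-25 + 0*16 + 0*-13 + 1*18 + 0*-44 + 0*-4 + -2*-1 = 20
  c_7 = 1*-25 + 1*16 + 0*-13 + 3*18 + 1*-44 + 0*-4 + -1*-1 = 2
Expand coordinatewise in base 5:
  c_1 = 5 = 0·5^0 + 1·5^1
  c_2 = 4 = 4·5^0
  c_3 = 8 = 3·5^0 + 1·5^1
  c_4 = 1 = 1·5^0
  c_5 = 15 = 0·5^0 + 3·5^1
  c_6 = 20 = 0·5^0 + 4·5^1
  c_7 = 2 = 2·5^0
Factor λ_0 = (0, 4, 3, 1, 0, 0, 2)
Factor λ_1 = (1, 0, 1, 0, 3, 4, 0)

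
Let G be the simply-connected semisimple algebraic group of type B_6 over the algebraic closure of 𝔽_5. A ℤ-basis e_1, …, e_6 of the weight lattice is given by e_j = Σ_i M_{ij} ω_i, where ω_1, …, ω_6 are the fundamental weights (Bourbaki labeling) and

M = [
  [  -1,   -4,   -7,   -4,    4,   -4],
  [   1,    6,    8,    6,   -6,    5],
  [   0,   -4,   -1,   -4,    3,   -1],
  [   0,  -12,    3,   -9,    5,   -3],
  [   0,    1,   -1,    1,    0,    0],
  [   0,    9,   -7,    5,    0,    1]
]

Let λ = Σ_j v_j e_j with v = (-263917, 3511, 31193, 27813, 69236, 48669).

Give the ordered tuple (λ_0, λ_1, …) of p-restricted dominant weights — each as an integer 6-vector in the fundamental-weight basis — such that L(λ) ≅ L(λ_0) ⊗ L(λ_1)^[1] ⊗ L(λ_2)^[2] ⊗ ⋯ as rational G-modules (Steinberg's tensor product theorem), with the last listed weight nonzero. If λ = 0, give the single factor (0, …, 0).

Change of basis e → ω: c = M·v where v = (-263917, 3511, 31193, 27813, 69236, 48669):
  c_1 = (-1)·(-263917) + (-4)·(3511) + (-7)·(31193) + (-4)·(27813) + 4·69236 + (-4)·(48669) = 2538
  c_2 = (1)·(-263917) + 6·3511 + 8·31193 + 6·27813 + (-6)·(69236) + 5·48669 = 1500
  c_3 = (0)·(-263917) + (-4)·(3511) + (-1)·(31193) + (-4)·(27813) + 3·69236 + (-1)·(48669) = 2550
  c_4 = (0)·(-263917) + (-12)·(3511) + 3·31193 + (-9)·(27813) + 5·69236 + (-3)·(48669) = 1303
  c_5 = (0)·(-263917) + 1·3511 + (-1)·(31193) + 1·27813 + 0·69236 + 0·48669 = 131
  c_6 = (0)·(-263917) + 9·3511 + (-7)·(31193) + 5·27813 + 0·69236 + 1·48669 = 982
p = 5; digits c_i = Σ_j d_{ij}·5^j, 0 ≤ d_{ij} < 5:
  c_1 = 2538 = 3·5^0 + 2·5^1 + 1·5^2 + 0·5^3 + 4·5^4
  c_2 = 1500 = 0·5^0 + 0·5^1 + 0·5^2 + 2·5^3 + 2·5^4
  c_3 = 2550 = 0·5^0 + 0·5^1 + 2·5^2 + 0·5^3 + 4·5^4
  c_4 = 1303 = 3·5^0 + 0·5^1 + 2·5^2 + 0·5^3 + 2·5^4
  c_5 = 131 = 1·5^0 + 1·5^1 + 0·5^2 + 1·5^3
  c_6 = 982 = 2·5^0 + 1·5^1 + 4·5^2 + 2·5^3 + 1·5^4
p-restricted factor λ_0 = (3, 0, 0, 3, 1, 2)
p-restricted factor λ_1 = (2, 0, 0, 0, 1, 1)
p-restricted factor λ_2 = (1, 0, 2, 2, 0, 4)
p-restricted factor λ_3 = (0, 2, 0, 0, 1, 2)
p-restricted factor λ_4 = (4, 2, 4, 2, 0, 1)

((3, 0, 0, 3, 1, 2), (2, 0, 0, 0, 1, 1), (1, 0, 2, 2, 0, 4), (0, 2, 0, 0, 1, 2), (4, 2, 4, 2, 0, 1))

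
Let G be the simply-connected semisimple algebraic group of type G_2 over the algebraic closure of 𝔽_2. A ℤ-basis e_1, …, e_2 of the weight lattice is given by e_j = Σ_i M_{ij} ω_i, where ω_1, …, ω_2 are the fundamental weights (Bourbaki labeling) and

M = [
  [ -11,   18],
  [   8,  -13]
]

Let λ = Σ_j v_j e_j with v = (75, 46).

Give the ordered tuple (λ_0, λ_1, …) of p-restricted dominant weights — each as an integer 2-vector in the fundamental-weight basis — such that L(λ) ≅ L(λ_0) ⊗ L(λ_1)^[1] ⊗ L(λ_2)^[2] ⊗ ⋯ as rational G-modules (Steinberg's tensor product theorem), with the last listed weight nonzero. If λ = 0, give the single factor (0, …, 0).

Converting to the ω-basis (c_i = row i of M dotted with v = (75, 46)):
  c_1 = -11*75 + 18*46 = 3
  c_2 = 8*75 + -13*46 = 2
Base-2 expansion of each c_i:
  c_1 = 3 = 1·2^0 + 1·2^1
  c_2 = 2 = 0·2^0 + 1·2^1
p-restricted factor λ_0 = (1, 0)
p-restricted factor λ_1 = (1, 1)

((1, 0), (1, 1))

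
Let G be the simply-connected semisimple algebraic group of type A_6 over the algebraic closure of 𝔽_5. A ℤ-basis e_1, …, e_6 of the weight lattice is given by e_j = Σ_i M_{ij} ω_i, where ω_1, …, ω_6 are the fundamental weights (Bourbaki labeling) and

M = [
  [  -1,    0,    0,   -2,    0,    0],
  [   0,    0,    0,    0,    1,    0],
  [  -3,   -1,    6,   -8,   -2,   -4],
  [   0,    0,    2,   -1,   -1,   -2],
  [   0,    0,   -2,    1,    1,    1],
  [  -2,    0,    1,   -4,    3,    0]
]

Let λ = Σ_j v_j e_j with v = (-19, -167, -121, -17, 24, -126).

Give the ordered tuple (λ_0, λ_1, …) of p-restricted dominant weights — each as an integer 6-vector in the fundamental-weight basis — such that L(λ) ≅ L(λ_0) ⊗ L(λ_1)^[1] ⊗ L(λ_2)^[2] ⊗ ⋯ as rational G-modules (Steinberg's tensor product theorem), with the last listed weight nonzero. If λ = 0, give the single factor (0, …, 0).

((3, 4, 0, 3, 3, 2), (0, 4, 3, 0, 4, 1), (2, 0, 3, 0, 4, 2))

In the fundamental-weight basis, λ has coordinates c = M·v (v = (-19, -167, -121, -17, 24, -126)):
  c_1 = (-1)·(-19) + (0)·(-167) + (0)·(-121) + (-2)·(-17) + (0)·(24) + (0)·(-126) = 53
  c_2 = (0)·(-19) + (0)·(-167) + (0)·(-121) + (0)·(-17) + (1)·(24) + (0)·(-126) = 24
  c_3 = (-3)·(-19) + (-1)·(-167) + (6)·(-121) + (-8)·(-17) + (-2)·(24) + (-4)·(-126) = 90
  c_4 = (0)·(-19) + (0)·(-167) + (2)·(-121) + (-1)·(-17) + (-1)·(24) + (-2)·(-126) = 3
  c_5 = (0)·(-19) + (0)·(-167) + (-2)·(-121) + (1)·(-17) + (1)·(24) + (1)·(-126) = 123
  c_6 = (-2)·(-19) + (0)·(-167) + (1)·(-121) + (-4)·(-17) + (3)·(24) + (0)·(-126) = 57
Base-5 expansion of each c_i:
  c_1 = 53 = 3·5^0 + 0·5^1 + 2·5^2
  c_2 = 24 = 4·5^0 + 4·5^1
  c_3 = 90 = 0·5^0 + 3·5^1 + 3·5^2
  c_4 = 3 = 3·5^0
  c_5 = 123 = 3·5^0 + 4·5^1 + 4·5^2
  c_6 = 57 = 2·5^0 + 1·5^1 + 2·5^2
Factor λ_0 = (3, 4, 0, 3, 3, 2)
Factor λ_1 = (0, 4, 3, 0, 4, 1)
Factor λ_2 = (2, 0, 3, 0, 4, 2)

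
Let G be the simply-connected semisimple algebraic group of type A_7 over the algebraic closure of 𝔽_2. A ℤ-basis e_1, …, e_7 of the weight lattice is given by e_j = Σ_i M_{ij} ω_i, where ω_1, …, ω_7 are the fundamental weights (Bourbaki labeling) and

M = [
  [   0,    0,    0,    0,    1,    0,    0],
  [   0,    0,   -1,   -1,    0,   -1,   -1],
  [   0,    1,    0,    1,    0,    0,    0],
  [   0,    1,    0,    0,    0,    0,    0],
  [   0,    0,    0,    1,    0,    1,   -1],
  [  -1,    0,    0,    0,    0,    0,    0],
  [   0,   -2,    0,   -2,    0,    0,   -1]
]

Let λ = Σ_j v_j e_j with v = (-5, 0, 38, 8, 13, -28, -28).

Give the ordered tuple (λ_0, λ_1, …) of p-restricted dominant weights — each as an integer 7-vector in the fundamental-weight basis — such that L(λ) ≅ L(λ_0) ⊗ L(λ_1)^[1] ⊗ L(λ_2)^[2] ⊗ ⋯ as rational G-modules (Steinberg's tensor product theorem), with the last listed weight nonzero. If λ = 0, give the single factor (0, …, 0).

ω-coordinates c = M·v, v = (-5, 0, 38, 8, 13, -28, -28):
  c_1 = 0*-5 + 0*0 + 0*38 + 0*8 + 1*13 + 0*-28 + 0*-28 = 13
  c_2 = 0*-5 + 0*0 + -1*38 + -1*8 + 0*13 + -1*-28 + -1*-28 = 10
  c_3 = 0*-5 + 1*0 + 0*38 + 1*8 + 0*13 + 0*-28 + 0*-28 = 8
  c_4 = 0*-5 + 1*0 + 0*38 + 0*8 + 0*13 + 0*-28 + 0*-28 = 0
  c_5 = 0*-5 + 0*0 + 0*38 + 1*8 + 0*13 + 1*-28 + -1*-28 = 8
  c_6 = -1*-5 + 0*0 + 0*38 + 0*8 + 0*13 + 0*-28 + 0*-28 = 5
  c_7 = 0*-5 + -2*0 + 0*38 + -2*8 + 0*13 + 0*-28 + -1*-28 = 12
Expand coordinatewise in base 2:
  c_1 = 13 = 1·2^0 + 0·2^1 + 1·2^2 + 1·2^3
  c_2 = 10 = 0·2^0 + 1·2^1 + 0·2^2 + 1·2^3
  c_3 = 8 = 0·2^0 + 0·2^1 + 0·2^2 + 1·2^3
  c_4 = 0
  c_5 = 8 = 0·2^0 + 0·2^1 + 0·2^2 + 1·2^3
  c_6 = 5 = 1·2^0 + 0·2^1 + 1·2^2
  c_7 = 12 = 0·2^0 + 0·2^1 + 1·2^2 + 1·2^3
Factor λ_0 = (1, 0, 0, 0, 0, 1, 0)
Factor λ_1 = (0, 1, 0, 0, 0, 0, 0)
Factor λ_2 = (1, 0, 0, 0, 0, 1, 1)
Factor λ_3 = (1, 1, 1, 0, 1, 0, 1)

((1, 0, 0, 0, 0, 1, 0), (0, 1, 0, 0, 0, 0, 0), (1, 0, 0, 0, 0, 1, 1), (1, 1, 1, 0, 1, 0, 1))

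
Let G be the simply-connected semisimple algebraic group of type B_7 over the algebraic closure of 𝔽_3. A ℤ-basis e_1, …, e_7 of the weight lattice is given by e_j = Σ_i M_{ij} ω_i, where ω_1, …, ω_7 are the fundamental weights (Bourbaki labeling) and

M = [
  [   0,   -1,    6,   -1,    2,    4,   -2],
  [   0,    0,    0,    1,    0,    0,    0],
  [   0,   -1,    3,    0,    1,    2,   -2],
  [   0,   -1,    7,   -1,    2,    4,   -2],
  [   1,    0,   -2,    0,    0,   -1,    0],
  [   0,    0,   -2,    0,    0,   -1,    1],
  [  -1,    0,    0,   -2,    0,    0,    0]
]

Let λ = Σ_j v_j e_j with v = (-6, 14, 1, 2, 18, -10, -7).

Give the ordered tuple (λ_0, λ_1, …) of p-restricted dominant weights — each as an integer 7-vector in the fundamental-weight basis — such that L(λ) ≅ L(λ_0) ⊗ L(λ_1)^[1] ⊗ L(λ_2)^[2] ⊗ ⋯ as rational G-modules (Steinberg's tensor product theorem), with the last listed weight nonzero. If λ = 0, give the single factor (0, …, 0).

Compute c_i = Σ_j M_{ij} v_j with v = (-6, 14, 1, 2, 18, -10, -7):
  c_1 = (0)·(-6) + (-1)·(14) + (6)·(1) + (-1)·(2) + (2)·(18) + (4)·(-10) + (-2)·(-7) = 0
  c_2 = (0)·(-6) + (0)·(14) + (0)·(1) + (1)·(2) + (0)·(18) + (0)·(-10) + (0)·(-7) = 2
  c_3 = (0)·(-6) + (-1)·(14) + (3)·(1) + (0)·(2) + (1)·(18) + (2)·(-10) + (-2)·(-7) = 1
  c_4 = (0)·(-6) + (-1)·(14) + (7)·(1) + (-1)·(2) + (2)·(18) + (4)·(-10) + (-2)·(-7) = 1
  c_5 = (1)·(-6) + (0)·(14) + (-2)·(1) + (0)·(2) + (0)·(18) + (-1)·(-10) + (0)·(-7) = 2
  c_6 = (0)·(-6) + (0)·(14) + (-2)·(1) + (0)·(2) + (0)·(18) + (-1)·(-10) + (1)·(-7) = 1
  c_7 = (-1)·(-6) + (0)·(14) + (0)·(1) + (-2)·(2) + (0)·(18) + (0)·(-10) + (0)·(-7) = 2
Base-3 expansion of each c_i:
  c_1 = 0
  c_2 = 2 = 2·3^0
  c_3 = 1 = 1·3^0
  c_4 = 1 = 1·3^0
  c_5 = 2 = 2·3^0
  c_6 = 1 = 1·3^0
  c_7 = 2 = 2·3^0
λ_0 = (0, 2, 1, 1, 2, 1, 2)

((0, 2, 1, 1, 2, 1, 2),)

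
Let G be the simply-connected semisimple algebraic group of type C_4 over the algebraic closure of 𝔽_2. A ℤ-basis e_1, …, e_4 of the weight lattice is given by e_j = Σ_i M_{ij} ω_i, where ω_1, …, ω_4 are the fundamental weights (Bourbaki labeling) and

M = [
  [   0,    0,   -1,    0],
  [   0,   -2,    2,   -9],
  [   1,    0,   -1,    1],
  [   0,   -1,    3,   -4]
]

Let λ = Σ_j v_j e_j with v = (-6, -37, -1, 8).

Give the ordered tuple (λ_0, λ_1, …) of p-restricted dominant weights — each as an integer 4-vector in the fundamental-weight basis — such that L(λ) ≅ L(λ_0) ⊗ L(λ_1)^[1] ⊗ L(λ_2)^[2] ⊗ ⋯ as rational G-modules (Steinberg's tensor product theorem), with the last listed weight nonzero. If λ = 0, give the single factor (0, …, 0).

Converting to the ω-basis (c_i = row i of M dotted with v = (-6, -37, -1, 8)):
  c_1 = (0)·(-6) + (0)·(-37) + (-1)·(-1) + (0)·(8) = 1
  c_2 = (0)·(-6) + (-2)·(-37) + (2)·(-1) + (-9)·(8) = 0
  c_3 = (1)·(-6) + (0)·(-37) + (-1)·(-1) + (1)·(8) = 3
  c_4 = (0)·(-6) + (-1)·(-37) + (3)·(-1) + (-4)·(8) = 2
Expand coordinatewise in base 2:
  c_1 = 1 = 1·2^0
  c_2 = 0
  c_3 = 3 = 1·2^0 + 1·2^1
  c_4 = 2 = 0·2^0 + 1·2^1
p-restricted factor λ_0 = (1, 0, 1, 0)
p-restricted factor λ_1 = (0, 0, 1, 1)

((1, 0, 1, 0), (0, 0, 1, 1))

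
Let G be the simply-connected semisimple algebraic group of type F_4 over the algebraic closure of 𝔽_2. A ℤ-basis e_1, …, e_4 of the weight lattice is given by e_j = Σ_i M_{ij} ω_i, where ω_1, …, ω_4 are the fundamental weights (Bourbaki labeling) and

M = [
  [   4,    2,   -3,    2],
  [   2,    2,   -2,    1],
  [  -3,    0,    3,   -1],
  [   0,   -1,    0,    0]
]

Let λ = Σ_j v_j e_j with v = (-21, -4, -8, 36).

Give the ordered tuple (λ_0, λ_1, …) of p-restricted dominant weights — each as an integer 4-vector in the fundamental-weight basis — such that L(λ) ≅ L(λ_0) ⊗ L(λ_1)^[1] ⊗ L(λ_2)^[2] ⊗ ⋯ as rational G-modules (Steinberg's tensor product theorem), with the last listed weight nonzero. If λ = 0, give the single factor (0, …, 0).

((0, 0, 1, 0), (0, 1, 1, 0), (1, 0, 0, 1))

Change of basis e → ω: c = M·v where v = (-21, -4, -8, 36):
  c_1 = (4)·(-21) + (2)·(-4) + (-3)·(-8) + (2)·(36) = 4
  c_2 = (2)·(-21) + (2)·(-4) + (-2)·(-8) + (1)·(36) = 2
  c_3 = (-3)·(-21) + (0)·(-4) + (3)·(-8) + (-1)·(36) = 3
  c_4 = (0)·(-21) + (-1)·(-4) + (0)·(-8) + (0)·(36) = 4
p = 2; digits c_i = Σ_j d_{ij}·2^j, 0 ≤ d_{ij} < 2:
  c_1 = 4 = 0·2^0 + 0·2^1 + 1·2^2
  c_2 = 2 = 0·2^0 + 1·2^1
  c_3 = 3 = 1·2^0 + 1·2^1
  c_4 = 4 = 0·2^0 + 0·2^1 + 1·2^2
Factor λ_0 = (0, 0, 1, 0)
Factor λ_1 = (0, 1, 1, 0)
Factor λ_2 = (1, 0, 0, 1)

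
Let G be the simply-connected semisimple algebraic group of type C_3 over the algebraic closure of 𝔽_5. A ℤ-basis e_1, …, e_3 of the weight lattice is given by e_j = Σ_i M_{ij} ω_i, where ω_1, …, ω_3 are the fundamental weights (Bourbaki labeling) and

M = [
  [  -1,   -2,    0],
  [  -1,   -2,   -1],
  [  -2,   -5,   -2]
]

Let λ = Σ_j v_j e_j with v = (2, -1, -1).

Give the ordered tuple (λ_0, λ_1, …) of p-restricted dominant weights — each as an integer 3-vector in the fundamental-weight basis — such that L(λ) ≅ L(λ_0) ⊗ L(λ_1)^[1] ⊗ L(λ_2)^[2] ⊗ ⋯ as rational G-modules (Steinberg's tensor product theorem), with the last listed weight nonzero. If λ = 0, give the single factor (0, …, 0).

((0, 1, 3),)

ω-coordinates c = M·v, v = (2, -1, -1):
  c_1 = -1*2 + -2*-1 + 0*-1 = 0
  c_2 = -1*2 + -2*-1 + -1*-1 = 1
  c_3 = -2*2 + -5*-1 + -2*-1 = 3
p = 5; digits c_i = Σ_j d_{ij}·5^j, 0 ≤ d_{ij} < 5:
  c_1 = 0
  c_2 = 1 = 1·5^0
  c_3 = 3 = 3·5^0
λ_0 = (0, 1, 3)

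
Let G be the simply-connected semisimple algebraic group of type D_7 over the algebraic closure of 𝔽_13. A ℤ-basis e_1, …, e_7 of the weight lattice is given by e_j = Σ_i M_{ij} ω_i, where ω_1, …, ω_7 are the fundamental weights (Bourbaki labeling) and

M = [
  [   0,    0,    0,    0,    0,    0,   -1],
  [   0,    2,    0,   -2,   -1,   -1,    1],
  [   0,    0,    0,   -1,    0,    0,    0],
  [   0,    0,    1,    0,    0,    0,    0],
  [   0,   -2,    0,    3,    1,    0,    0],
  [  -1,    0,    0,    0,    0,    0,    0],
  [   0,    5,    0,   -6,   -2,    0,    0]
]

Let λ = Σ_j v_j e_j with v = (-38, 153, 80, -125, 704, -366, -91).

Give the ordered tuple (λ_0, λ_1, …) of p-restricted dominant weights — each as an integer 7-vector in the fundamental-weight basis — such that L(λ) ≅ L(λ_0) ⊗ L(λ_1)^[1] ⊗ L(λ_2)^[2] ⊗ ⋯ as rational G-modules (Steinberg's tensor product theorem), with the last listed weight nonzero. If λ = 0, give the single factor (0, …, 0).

In the fundamental-weight basis, λ has coordinates c = M·v (v = (-38, 153, 80, -125, 704, -366, -91)):
  c_1 = (0)·(-38) + 0·153 + 0·80 + (0)·(-125) + 0·704 + (0)·(-366) + (-1)·(-91) = 91
  c_2 = (0)·(-38) + 2·153 + 0·80 + (-2)·(-125) + (-1)·(704) + (-1)·(-366) + (1)·(-91) = 127
  c_3 = (0)·(-38) + 0·153 + 0·80 + (-1)·(-125) + 0·704 + (0)·(-366) + (0)·(-91) = 125
  c_4 = (0)·(-38) + 0·153 + 1·80 + (0)·(-125) + 0·704 + (0)·(-366) + (0)·(-91) = 80
  c_5 = (0)·(-38) + (-2)·(153) + 0·80 + (3)·(-125) + 1·704 + (0)·(-366) + (0)·(-91) = 23
  c_6 = (-1)·(-38) + 0·153 + 0·80 + (0)·(-125) + 0·704 + (0)·(-366) + (0)·(-91) = 38
  c_7 = (0)·(-38) + 5·153 + 0·80 + (-6)·(-125) + (-2)·(704) + (0)·(-366) + (0)·(-91) = 107
Expand coordinatewise in base 13:
  c_1 = 91 = 0·13^0 + 7·13^1
  c_2 = 127 = 10·13^0 + 9·13^1
  c_3 = 125 = 8·13^0 + 9·13^1
  c_4 = 80 = 2·13^0 + 6·13^1
  c_5 = 23 = 10·13^0 + 1·13^1
  c_6 = 38 = 12·13^0 + 2·13^1
  c_7 = 107 = 3·13^0 + 8·13^1
Factor λ_0 = (0, 10, 8, 2, 10, 12, 3)
Factor λ_1 = (7, 9, 9, 6, 1, 2, 8)

((0, 10, 8, 2, 10, 12, 3), (7, 9, 9, 6, 1, 2, 8))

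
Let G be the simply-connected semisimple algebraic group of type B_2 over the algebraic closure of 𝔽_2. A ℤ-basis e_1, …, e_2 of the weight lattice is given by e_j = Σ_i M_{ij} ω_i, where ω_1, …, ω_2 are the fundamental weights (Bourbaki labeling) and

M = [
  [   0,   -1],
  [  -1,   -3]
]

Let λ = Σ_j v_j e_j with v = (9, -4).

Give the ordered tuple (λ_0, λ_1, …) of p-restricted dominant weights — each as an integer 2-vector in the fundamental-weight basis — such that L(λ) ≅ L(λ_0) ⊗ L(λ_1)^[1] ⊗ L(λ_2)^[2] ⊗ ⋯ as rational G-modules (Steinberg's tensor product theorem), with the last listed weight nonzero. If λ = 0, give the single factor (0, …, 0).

((0, 1), (0, 1), (1, 0))

In the fundamental-weight basis, λ has coordinates c = M·v (v = (9, -4)):
  c_1 = (0)·(9) + (-1)·(-4) = 4
  c_2 = (-1)·(9) + (-3)·(-4) = 3
p = 2; digits c_i = Σ_j d_{ij}·2^j, 0 ≤ d_{ij} < 2:
  c_1 = 4 = 0·2^0 + 0·2^1 + 1·2^2
  c_2 = 3 = 1·2^0 + 1·2^1
Factor λ_0 = (0, 1)
Factor λ_1 = (0, 1)
Factor λ_2 = (1, 0)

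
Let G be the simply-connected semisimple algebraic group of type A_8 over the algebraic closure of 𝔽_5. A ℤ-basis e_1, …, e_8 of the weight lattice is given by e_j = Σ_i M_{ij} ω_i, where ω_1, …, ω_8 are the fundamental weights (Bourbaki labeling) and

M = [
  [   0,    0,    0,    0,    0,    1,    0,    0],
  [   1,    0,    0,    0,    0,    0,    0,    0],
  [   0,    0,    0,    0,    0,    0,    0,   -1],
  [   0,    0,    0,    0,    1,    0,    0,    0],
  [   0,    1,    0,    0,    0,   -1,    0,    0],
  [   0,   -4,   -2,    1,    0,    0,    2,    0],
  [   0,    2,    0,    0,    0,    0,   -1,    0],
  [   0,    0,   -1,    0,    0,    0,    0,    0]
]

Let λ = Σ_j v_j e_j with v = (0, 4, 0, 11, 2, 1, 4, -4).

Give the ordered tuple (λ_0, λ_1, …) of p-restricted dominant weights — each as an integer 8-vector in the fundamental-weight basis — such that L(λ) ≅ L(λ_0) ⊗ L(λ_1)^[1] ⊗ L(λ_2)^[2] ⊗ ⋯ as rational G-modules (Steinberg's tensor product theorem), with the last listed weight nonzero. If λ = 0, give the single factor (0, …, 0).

((1, 0, 4, 2, 3, 3, 4, 0),)

ω-coordinates c = M·v, v = (0, 4, 0, 11, 2, 1, 4, -4):
  c_1 = (0)·(0) + (0)·(4) + (0)·(0) + (0)·(11) + (0)·(2) + (1)·(1) + (0)·(4) + (0)·(-4) = 1
  c_2 = (1)·(0) + (0)·(4) + (0)·(0) + (0)·(11) + (0)·(2) + (0)·(1) + (0)·(4) + (0)·(-4) = 0
  c_3 = (0)·(0) + (0)·(4) + (0)·(0) + (0)·(11) + (0)·(2) + (0)·(1) + (0)·(4) + (-1)·(-4) = 4
  c_4 = (0)·(0) + (0)·(4) + (0)·(0) + (0)·(11) + (1)·(2) + (0)·(1) + (0)·(4) + (0)·(-4) = 2
  c_5 = (0)·(0) + (1)·(4) + (0)·(0) + (0)·(11) + (0)·(2) + (-1)·(1) + (0)·(4) + (0)·(-4) = 3
  c_6 = (0)·(0) + (-4)·(4) + (-2)·(0) + (1)·(11) + (0)·(2) + (0)·(1) + (2)·(4) + (0)·(-4) = 3
  c_7 = (0)·(0) + (2)·(4) + (0)·(0) + (0)·(11) + (0)·(2) + (0)·(1) + (-1)·(4) + (0)·(-4) = 4
  c_8 = (0)·(0) + (0)·(4) + (-1)·(0) + (0)·(11) + (0)·(2) + (0)·(1) + (0)·(4) + (0)·(-4) = 0
p = 5; digits c_i = Σ_j d_{ij}·5^j, 0 ≤ d_{ij} < 5:
  c_1 = 1 = 1·5^0
  c_2 = 0
  c_3 = 4 = 4·5^0
  c_4 = 2 = 2·5^0
  c_5 = 3 = 3·5^0
  c_6 = 3 = 3·5^0
  c_7 = 4 = 4·5^0
  c_8 = 0
p-restricted factor λ_0 = (1, 0, 4, 2, 3, 3, 4, 0)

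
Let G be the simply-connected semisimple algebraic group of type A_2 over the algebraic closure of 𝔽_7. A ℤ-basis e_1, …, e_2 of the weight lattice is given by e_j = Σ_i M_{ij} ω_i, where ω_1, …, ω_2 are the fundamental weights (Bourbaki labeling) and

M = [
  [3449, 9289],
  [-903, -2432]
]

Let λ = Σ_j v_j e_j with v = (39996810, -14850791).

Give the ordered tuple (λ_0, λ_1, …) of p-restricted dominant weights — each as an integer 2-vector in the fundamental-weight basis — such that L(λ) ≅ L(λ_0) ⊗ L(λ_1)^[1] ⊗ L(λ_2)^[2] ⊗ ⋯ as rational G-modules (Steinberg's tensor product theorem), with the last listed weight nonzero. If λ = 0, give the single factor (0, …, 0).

((0, 5), (6, 2), (1, 3), (0, 5), (0, 1))

Compute c_i = Σ_j M_{ij} v_j with v = (39996810, -14850791):
  c_1 = (3449)·(39996810) + (9289)·(-14850791) = 91
  c_2 = (-903)·(39996810) + (-2432)·(-14850791) = 4282
Base-7 expansion of each c_i:
  c_1 = 91 = 0·7^0 + 6·7^1 + 1·7^2
  c_2 = 4282 = 5·7^0 + 2·7^1 + 3·7^2 + 5·7^3 + 1·7^4
p-restricted factor λ_0 = (0, 5)
p-restricted factor λ_1 = (6, 2)
p-restricted factor λ_2 = (1, 3)
p-restricted factor λ_3 = (0, 5)
p-restricted factor λ_4 = (0, 1)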